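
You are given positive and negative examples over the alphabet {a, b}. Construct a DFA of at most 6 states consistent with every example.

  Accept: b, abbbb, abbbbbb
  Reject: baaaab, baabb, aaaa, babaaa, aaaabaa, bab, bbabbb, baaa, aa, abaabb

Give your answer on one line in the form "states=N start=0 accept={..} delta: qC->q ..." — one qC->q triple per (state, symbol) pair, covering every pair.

Fold the examples into a partial DFA from state 0: repeatedly fix the first undefined (state, symbol) met by the shortest-then-alphabetical prefix, trying targets in increasing order and rejecting any under which an Accept and a Reject string meet in one state with the same remainder; add a state when all current targets are rejected. Accepting states are where Accept strings end.
a: 0a undefined. 0a->0: ok.
b: 0b undefined. 0b->0: no, b/baaaab meet in 0. Open state 1: 0b->1.
ba: 1a undefined. 1a->0: no, b/baaaab meet in 1. 1a->1: no, b/aaaabaa meet in 1. Open state 2: 1a->2.
bb: 1b undefined. 1b->0: no, b/bbabbb meet in 1. 1b->1: ok.
baa: 2a undefined. 2a->0: no, b/baaaab meet in 1. 2a->1: no, b/baaaab meet in 1. 2a->2: ok.
bab: 2b undefined. 2b->0: no, b/baabb meet in 1. 2b->1: no, b/baaaab meet in 1. 2b->2: ok.
All examples now run through 3 states with every (state, symbol) defined. Accept strings end in {1}, Reject strings end in {0,2}; accept={1}.

states=3 start=0 accept={1} delta: 0a->0 0b->1 1a->2 1b->1 2a->2 2b->2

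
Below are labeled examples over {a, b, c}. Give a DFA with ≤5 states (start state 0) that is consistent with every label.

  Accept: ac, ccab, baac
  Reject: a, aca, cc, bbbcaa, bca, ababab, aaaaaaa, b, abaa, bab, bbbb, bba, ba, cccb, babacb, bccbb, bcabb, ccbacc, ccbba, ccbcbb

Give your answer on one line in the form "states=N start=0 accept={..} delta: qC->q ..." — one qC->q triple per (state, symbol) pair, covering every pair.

State merging on the prefix tree: take the shortest (then alphabetical) example prefix whose next move is undefined and point that move at state 0, else 1, else 2, ...; a target is out if some Accept/Reject pair would then sit in one state with the same input left (inseparable). If every existing state is out, open a new one.
a: 0a undefined. 0a->0: ok.
b: 0b undefined. 0b->0: ok.
c: 0c undefined. 0c->0: no, ac/a meet in 0. Open state 1: 0c->1.
cc: 1c undefined. 1c->0: no, ccab/a meet in 0. 1c->1: no, ac/cc meet in 1. Open state 2: 1c->2.
aca: 1a undefined. 1a->0: ok.
cca: 2a undefined. 2a->0: no, ccab/a meet in 0. 2a->1: no, ccab/babacb meet in 1 with "b" left. 2a->2: ok.
ccb: 2b undefined. 2b->0: no, ccab/a meet in 0. 2b->1: ok.
ccc: 2c undefined. 2c->0: ok.
ccbb: 1b undefined. 1b->0: ok.
All examples now run through 3 states with every (state, symbol) defined. Accept strings end in {1}, Reject strings end in {0,2}; accept={1}.

states=3 start=0 accept={1} delta: 0a->0 0b->0 0c->1 1a->0 1b->0 1c->2 2a->2 2b->1 2c->0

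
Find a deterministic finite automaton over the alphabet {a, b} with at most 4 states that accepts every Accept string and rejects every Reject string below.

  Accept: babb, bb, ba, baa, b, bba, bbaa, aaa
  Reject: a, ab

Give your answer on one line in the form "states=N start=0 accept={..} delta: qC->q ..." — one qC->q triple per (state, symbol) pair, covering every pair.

states=3 start=0 accept={2} delta: 0a->1 0b->2 1a->2 1b->0 2a->2 2b->2

State merging on the prefix tree: take the shortest (then alphabetical) example prefix whose next move is undefined and point that move at state 0, else 1, else 2, ...; a target is out if some Accept/Reject pair would then sit in one state with the same input left (inseparable). If every existing state is out, open a new one.
a: 0a undefined. 0a->0: no, b/ab meet in 0 with "b" left. Open state 1: 0a->1.
b: 0b undefined. 0b->0: no, ba/a meet in 1. 0b->1: no, bb/ab meet in 1 with "b" left. Open state 2: 0b->2.
aa: 1a undefined. 1a->0: no, aaa/a meet in 1. 1a->1: no, aaa/a meet in 1. 1a->2: ok.
ab: 1b undefined. 1b->0: ok.
ba: 2a undefined. 2a->0: no, ba/ab meet in 0. 2a->1: no, ba/a meet in 1. 2a->2: ok.
bb: 2b undefined. 2b->0: no, bb/ab meet in 0. 2b->1: no, babb/ab meet in 0. 2b->2: ok.
All examples now run through 3 states with every (state, symbol) defined. Accept strings end in {2}, Reject strings end in {0,1}; accept={2}.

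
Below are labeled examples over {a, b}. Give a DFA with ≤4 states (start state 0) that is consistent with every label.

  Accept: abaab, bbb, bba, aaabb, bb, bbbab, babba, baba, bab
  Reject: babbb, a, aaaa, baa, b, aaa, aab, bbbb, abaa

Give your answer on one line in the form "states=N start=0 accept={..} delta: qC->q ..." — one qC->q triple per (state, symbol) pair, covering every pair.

Fold the examples into a partial DFA from state 0: repeatedly fix the first undefined (state, symbol) met by the shortest-then-alphabetical prefix, trying targets in increasing order and rejecting any under which an Accept and a Reject string meet in one state with the same remainder; add a state when all current targets are rejected. Accepting states are where Accept strings end.
a: 0a undefined. 0a->0: ok.
b: 0b undefined. 0b->0: no, abaab/babbb meet in 0. Open state 1: 0b->1.
ba: 1a undefined. 1a->0: no, abaab/b meet in 1. 1a->1: ok.
bb: 1b undefined. 1b->0: no, abaab/babbb meet in 0. 1b->1: no, abaab/babbb meet in 1. Open state 2: 1b->2.
bba: 2a undefined. 2a->0: no, bba/a meet in 0. 2a->1: no, bba/baa meet in 1. 2a->2: ok.
bbb: 2b undefined. 2b->0: no, bbb/a meet in 0. 2b->1: no, abaab/babbb meet in 2. 2b->2: no, abaab/babbb meet in 2. Open state 3: 2b->3.
bbba: 3a undefined. 3a->0: no, bbbab/baa meet in 1. 3a->1: no, babba/baa meet in 1. 3a->2: ok.
bbbb: 3b undefined. 3b->0: ok.
All examples now run through 4 states with every (state, symbol) defined. Accept strings end in {2,3}, Reject strings end in {0,1}; accept={2,3}.

states=4 start=0 accept={2,3} delta: 0a->0 0b->1 1a->1 1b->2 2a->2 2b->3 3a->2 3b->0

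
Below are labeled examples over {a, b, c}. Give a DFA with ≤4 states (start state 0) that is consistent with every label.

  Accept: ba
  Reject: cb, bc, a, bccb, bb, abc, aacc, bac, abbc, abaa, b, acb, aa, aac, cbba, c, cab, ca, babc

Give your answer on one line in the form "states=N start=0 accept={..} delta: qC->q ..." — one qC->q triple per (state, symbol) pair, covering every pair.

states=3 start=0 accept={2} delta: 0a->0 0b->1 0c->0 1a->2 1b->0 1c->0 2a->0 2b->0 2c->0

Grow the machine one transition at a time. Run the examples from 0; the earliest place one falls off (shortest prefix, ties alphabetical) gets sent to the lowest-numbered state that keeps every Accept/Reject pair distinguishable — a pair clashes when both reach the same state with identical unread suffix — and to a fresh state only if none does.
a: 0a undefined. 0a->0: ok.
b: 0b undefined. 0b->0: no, ba/a meet in 0. Open state 1: 0b->1.
c: 0c undefined. 0c->0: ok.
ba: 1a undefined. 1a->0: no, ba/a meet in 0. 1a->1: no, ba/cb meet in 1. Open state 2: 1a->2.
bb: 1b undefined. 1b->0: ok.
bc: 1c undefined. 1c->0: ok.
bab: 2b undefined. 2b->0: ok.
bac: 2c undefined. 2c->0: ok.
abaa: 2a undefined. 2a->0: ok.
All examples now run through 3 states with every (state, symbol) defined. Accept strings end in {2}, Reject strings end in {0,1}; accept={2}.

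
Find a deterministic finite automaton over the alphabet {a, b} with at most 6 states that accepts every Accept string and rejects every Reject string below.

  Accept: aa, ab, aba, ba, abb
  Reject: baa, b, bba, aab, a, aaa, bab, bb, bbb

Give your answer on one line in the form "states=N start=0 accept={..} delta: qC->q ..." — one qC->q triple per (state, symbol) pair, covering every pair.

states=5 start=0 accept={0,3} delta: 0a->1 0b->2 1a->0 1b->3 2a->0 2b->4 3a->0 3b->0 4a->1 4b->1

State merging on the prefix tree: take the shortest (then alphabetical) example prefix whose next move is undefined and point that move at state 0, else 1, else 2, ...; a target is out if some Accept/Reject pair would then sit in one state with the same input left (inseparable). If every existing state is out, open a new one.
a: 0a undefined. 0a->0: no, aa/a meet in 0. Open state 1: 0a->1.
b: 0b undefined. 0b->0: no, aa/baa meet in 1 with "a" left. 0b->1: no, ab/bb meet in 1 with "b" left. Open state 2: 0b->2.
aa: 1a undefined. 1a->0: ok.
ab: 1b undefined. 1b->0: no, aba/a meet in 1. 1b->1: no, ab/a meet in 1. 1b->2: no, ab/b meet in 2. Open state 3: 1b->3.
ba: 2a undefined. 2a->0: ok.
bb: 2b undefined. 2b->0: no, aa/bb meet in 0. 2b->1: no, aa/bba meet in 0. 2b->2: no, aa/bba meet in 0. 2b->3: no, ab/bb meet in 3. Open state 4: 2b->4.
aba: 3a undefined. 3a->0: ok.
abb: 3b undefined. 3b->0: ok.
bba: 4a undefined. 4a->0: no, aa/bba meet in 0. 4a->1: ok.
bbb: 4b undefined. 4b->0: no, aa/bbb meet in 0. 4b->1: ok.
All examples now run through 5 states with every (state, symbol) defined. Accept strings end in {0,3}, Reject strings end in {1,2,4}; accept={0,3}.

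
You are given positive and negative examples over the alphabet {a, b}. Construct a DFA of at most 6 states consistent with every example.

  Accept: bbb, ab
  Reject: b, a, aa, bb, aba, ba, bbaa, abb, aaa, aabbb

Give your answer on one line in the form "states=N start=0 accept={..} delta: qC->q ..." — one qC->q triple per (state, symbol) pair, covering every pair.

Fold the examples into a partial DFA from state 0: repeatedly fix the first undefined (state, symbol) met by the shortest-then-alphabetical prefix, trying targets in increasing order and rejecting any under which an Accept and a Reject string meet in one state with the same remainder; add a state when all current targets are rejected. Accepting states are where Accept strings end.
a: 0a undefined. 0a->0: no, bbb/aabbb meet in 0 with "bbb" left. Open state 1: 0a->1.
b: 0b undefined. 0b->0: no, bbb/b meet in 0. 0b->1: no, bbb/abb meet in 1 with "bb" left. Open state 2: 0b->2.
aa: 1a undefined. 1a->0: no, bbb/aabbb meet in 2 with "bb" left. 1a->1: ok.
ab: 1b undefined. 1b->0: ok.
ba: 2a undefined. 2a->0: no, ab/ba meet in 0. 2a->1: ok.
bb: 2b undefined. 2b->0: no, bbb/b meet in 2. 2b->1: ok.
All examples now run through 3 states with every (state, symbol) defined. Accept strings end in {0}, Reject strings end in {1,2}; accept={0}.

states=3 start=0 accept={0} delta: 0a->1 0b->2 1a->1 1b->0 2a->1 2b->1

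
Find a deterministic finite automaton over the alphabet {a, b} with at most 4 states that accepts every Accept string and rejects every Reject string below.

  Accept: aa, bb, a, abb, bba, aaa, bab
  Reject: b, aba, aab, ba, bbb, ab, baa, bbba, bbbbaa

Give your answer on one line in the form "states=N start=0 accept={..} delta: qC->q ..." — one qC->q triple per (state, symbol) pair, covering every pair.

states=4 start=0 accept={0,2} delta: 0a->0 0b->1 1a->1 1b->2 2a->0 2b->3 3a->1 3b->1

Grow the machine one transition at a time. Run the examples from 0; the earliest place one falls off (shortest prefix, ties alphabetical) gets sent to the lowest-numbered state that keeps every Accept/Reject pair distinguishable — a pair clashes when both reach the same state with identical unread suffix — and to a fresh state only if none does.
a: 0a undefined. 0a->0: ok.
b: 0b undefined. 0b->0: no, aa/b meet in 0. Open state 1: 0b->1.
ba: 1a undefined. 1a->0: no, aa/aba meet in 0. 1a->1: ok.
bb: 1b undefined. 1b->0: no, aa/bbbbaa meet in 0. 1b->1: no, bb/b meet in 1. Open state 2: 1b->2.
bba: 2a undefined. 2a->0: ok.
bbb: 2b undefined. 2b->0: no, aa/bbb meet in 0. 2b->1: no, aa/bbbbaa meet in 0. 2b->2: no, aa/bbba meet in 0. Open state 3: 2b->3.
bbba: 3a undefined. 3a->0: no, aa/bbba meet in 0. 3a->1: ok.
bbbb: 3b undefined. 3b->0: no, aa/bbbbaa meet in 0. 3b->1: ok.
All examples now run through 4 states with every (state, symbol) defined. Accept strings end in {0,2}, Reject strings end in {1,3}; accept={0,2}.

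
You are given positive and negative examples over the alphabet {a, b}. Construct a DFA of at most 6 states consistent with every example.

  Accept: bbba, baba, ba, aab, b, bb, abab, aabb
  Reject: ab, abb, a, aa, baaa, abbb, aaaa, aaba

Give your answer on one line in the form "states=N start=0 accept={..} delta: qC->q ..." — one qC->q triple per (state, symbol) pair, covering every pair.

states=4 start=0 accept={0,2} delta: 0a->1 0b->2 1a->3 1b->1 2a->0 2b->0 3a->0 3b->0

Fold the examples into a partial DFA from state 0: repeatedly fix the first undefined (state, symbol) met by the shortest-then-alphabetical prefix, trying targets in increasing order and rejecting any under which an Accept and a Reject string meet in one state with the same remainder; add a state when all current targets are rejected. Accepting states are where Accept strings end.
a: 0a undefined. 0a->0: no, ba/aaba meet in 0 with "ba" left. Open state 1: 0a->1.
b: 0b undefined. 0b->0: no, bbba/a meet in 1. 0b->1: no, baba/aaba meet in 1 with "aba" left. Open state 2: 0b->2.
aa: 1a undefined. 1a->0: no, ba/aaba meet in 2 with "a" left. 1a->1: no, aab/ab meet in 1 with "b" left. 1a->2: no, b/aa meet in 2. Open state 3: 1a->3.
ab: 1b undefined. 1b->0: no, b/abb meet in 2. 1b->1: ok.
ba: 2a undefined. 2a->0: ok.
bb: 2b undefined. 2b->0: ok.
aaa: 3a undefined. 3a->0: ok.
aab: 3b undefined. 3b->0: ok.
All examples now run through 4 states with every (state, symbol) defined. Accept strings end in {0,2}, Reject strings end in {1,3}; accept={0,2}.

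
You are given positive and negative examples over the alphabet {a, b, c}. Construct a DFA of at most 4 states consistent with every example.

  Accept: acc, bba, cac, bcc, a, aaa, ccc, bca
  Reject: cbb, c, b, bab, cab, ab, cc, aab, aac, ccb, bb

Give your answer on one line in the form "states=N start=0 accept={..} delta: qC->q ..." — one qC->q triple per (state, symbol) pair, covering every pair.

State merging on the prefix tree: take the shortest (then alphabetical) example prefix whose next move is undefined and point that move at state 0, else 1, else 2, ...; a target is out if some Accept/Reject pair would then sit in one state with the same input left (inseparable). If every existing state is out, open a new one.
a: 0a undefined. 0a->0: no, acc/cc meet in 0 with "cc" left. Open state 1: 0a->1.
b: 0b undefined. 0b->0: no, bcc/cc meet in 0 with "cc" left. 0b->1: no, a/b meet in 1. Open state 2: 0b->2.
c: 0c undefined. 0c->0: no, ccc/c meet in 0. 0c->1: no, cac/aac meet in 1 with "ac" left. 0c->2: ok.
aa: 1a undefined. 1a->0: ok.
ab: 1b undefined. 1b->0: ok.
ac: 1c undefined. 1c->0: no, acc/c meet in 2. 1c->1: ok.
ba: 2a undefined. 2a->0: no, cac/c meet in 2. 2a->1: ok.
bb: 2b undefined. 2b->0: ok.
bc: 2c undefined. 2c->0: no, bcc/cbb meet in 2. 2c->1: no, acc/cc meet in 1. 2c->2: no, bcc/cbb meet in 2. Open state 3: 2c->3.
bca: 3a undefined. 3a->0: no, bca/bab meet in 0. 3a->1: ok.
bcc: 3c undefined. 3c->0: no, bcc/bab meet in 0. 3c->1: ok.
ccb: 3b undefined. 3b->0: ok.
All examples now run through 4 states with every (state, symbol) defined. Accept strings end in {1}, Reject strings end in {0,2,3}; accept={1}.

states=4 start=0 accept={1} delta: 0a->1 0b->2 0c->2 1a->0 1b->0 1c->1 2a->1 2b->0 2c->3 3a->1 3b->0 3c->1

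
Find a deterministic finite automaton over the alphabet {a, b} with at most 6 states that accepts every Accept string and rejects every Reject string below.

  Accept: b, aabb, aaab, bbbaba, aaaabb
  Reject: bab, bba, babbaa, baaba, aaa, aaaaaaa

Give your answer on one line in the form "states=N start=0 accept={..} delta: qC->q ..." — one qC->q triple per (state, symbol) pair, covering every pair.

State merging on the prefix tree: take the shortest (then alphabetical) example prefix whose next move is undefined and point that move at state 0, else 1, else 2, ...; a target is out if some Accept/Reject pair would then sit in one state with the same input left (inseparable). If every existing state is out, open a new one.
a: 0a undefined. 0a->0: ok.
b: 0b undefined. 0b->0: no, b/bab meet in 0. Open state 1: 0b->1.
ba: 1a undefined. 1a->0: no, b/bab meet in 1. 1a->1: no, aabb/bab meet in 1 with "b" left. Open state 2: 1a->2.
bb: 1b undefined. 1b->0: no, aabb/bba meet in 0. 1b->1: ok.
baa: 2a undefined. 2a->0: ok.
bab: 2b undefined. 2b->0: no, bbbaba/bab meet in 0. 2b->1: no, b/bab meet in 1. 2b->2: no, bbbaba/babbaa meet in 0. Open state 3: 2b->3.
babb: 3b undefined. 3b->0: ok.
bbbaba: 3a undefined. 3a->0: no, bbbaba/babbaa meet in 0. 3a->1: ok.
All examples now run through 4 states with every (state, symbol) defined. Accept strings end in {1}, Reject strings end in {0,2,3}; accept={1}.

states=4 start=0 accept={1} delta: 0a->0 0b->1 1a->2 1b->1 2a->0 2b->3 3a->1 3b->0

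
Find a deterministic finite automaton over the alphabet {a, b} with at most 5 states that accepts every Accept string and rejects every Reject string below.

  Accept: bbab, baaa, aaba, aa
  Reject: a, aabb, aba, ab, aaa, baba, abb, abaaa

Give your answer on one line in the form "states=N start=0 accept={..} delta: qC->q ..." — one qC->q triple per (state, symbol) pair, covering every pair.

states=5 start=0 accept={0,2} delta: 0a->1 0b->2 1a->0 1b->3 2a->2 2b->3 3a->4 3b->1 4a->0 4b->0

Fold the examples into a partial DFA from state 0: repeatedly fix the first undefined (state, symbol) met by the shortest-then-alphabetical prefix, trying targets in increasing order and rejecting any under which an Accept and a Reject string meet in one state with the same remainder; add a state when all current targets are rejected. Accepting states are where Accept strings end.
a: 0a undefined. 0a->0: no, baaa/abaaa meet in 0 with "baaa" left. Open state 1: 0a->1.
b: 0b undefined. 0b->0: no, bbab/ab meet in 1 with "b" left. 0b->1: no, aaba/baba meet in 1 with "aba" left. Open state 2: 0b->2.
aa: 1a undefined. 1a->0: ok.
ab: 1b undefined. 1b->0: no, aa/ab meet in 0. 1b->1: no, aa/aba meet in 0. 1b->2: no, baaa/abaaa meet in 2 with "aaa" left. Open state 3: 1b->3.
ba: 2a undefined. 2a->0: no, baaa/baba meet in 0. 2a->1: no, baaa/a meet in 1. 2a->2: ok.
bb: 2b undefined. 2b->0: no, bbab/ab meet in 3. 2b->1: no, aa/baba meet in 0. 2b->2: no, bbab/aabb meet in 2. 2b->3: ok.
aba: 3a undefined. 3a->0: no, aa/aba meet in 0. 3a->1: no, bbab/aabb meet in 3. 3a->2: no, bbab/aabb meet in 3. 3a->3: no, bbab/abb meet in 3 with "b" left. Open state 4: 3a->4.
abb: 3b undefined. 3b->0: no, aa/abb meet in 0. 3b->1: ok.
abaa: 4a undefined. 4a->0: ok.
bbab: 4b undefined. 4b->0: ok.
All examples now run through 5 states with every (state, symbol) defined. Accept strings end in {0,2}, Reject strings end in {1,3,4}; accept={0,2}.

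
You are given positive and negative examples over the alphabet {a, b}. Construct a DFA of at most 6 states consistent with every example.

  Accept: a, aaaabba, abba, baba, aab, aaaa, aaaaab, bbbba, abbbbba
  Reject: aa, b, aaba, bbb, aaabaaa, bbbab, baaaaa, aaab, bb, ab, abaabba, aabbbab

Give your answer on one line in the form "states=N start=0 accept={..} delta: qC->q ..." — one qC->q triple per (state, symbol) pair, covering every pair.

State merging on the prefix tree: take the shortest (then alphabetical) example prefix whose next move is undefined and point that move at state 0, else 1, else 2, ...; a target is out if some Accept/Reject pair would then sit in one state with the same input left (inseparable). If every existing state is out, open a new one.
a: 0a undefined. 0a->0: no, a/aa meet in 0. Open state 1: 0a->1.
b: 0b undefined. 0b->0: ok.
aa: 1a undefined. 1a->0: no, a/aaba meet in 1. 1a->1: no, a/aa meet in 1. Open state 2: 1a->2.
ab: 1b undefined. 1b->0: ok.
aaa: 2a undefined. 2a->0: ok.
aab: 2b undefined. 2b->0: no, a/aaba meet in 1. 2b->1: no, a/abaabba meet in 1. 2b->2: no, aab/aa meet in 2. Open state 3: 2b->3.
aaba: 3a undefined. 3a->0: ok.
aabb: 3b undefined. 3b->0: no, a/abaabba meet in 1. 3b->1: ok.
All examples now run through 4 states with every (state, symbol) defined. Accept strings end in {1,3}, Reject strings end in {0,2}; accept={1,3}.

states=4 start=0 accept={1,3} delta: 0a->1 0b->0 1a->2 1b->0 2a->0 2b->3 3a->0 3b->1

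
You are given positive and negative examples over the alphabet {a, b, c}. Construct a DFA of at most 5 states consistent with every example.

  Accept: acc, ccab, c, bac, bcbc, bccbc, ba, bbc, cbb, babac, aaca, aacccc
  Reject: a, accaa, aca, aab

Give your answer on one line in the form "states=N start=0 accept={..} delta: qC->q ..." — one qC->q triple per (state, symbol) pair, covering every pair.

Grow the machine one transition at a time. Run the examples from 0; the earliest place one falls off (shortest prefix, ties alphabetical) gets sent to the lowest-numbered state that keeps every Accept/Reject pair distinguishable — a pair clashes when both reach the same state with identical unread suffix — and to a fresh state only if none does.
a: 0a undefined. 0a->0: no, aaca/aca meet in 0 with "ca" left. Open state 1: 0a->1.
b: 0b undefined. 0b->0: no, ba/a meet in 1. 0b->1: ok.
c: 0c undefined. 0c->0: ok.
aa: 1a undefined. 1a->0: no, aaca/a meet in 1. 1a->1: no, ccab/aab meet in 1 with "b" left. Open state 2: 1a->2.
ac: 1c undefined. 1c->0: no, ba/accaa meet in 2. 1c->1: no, acc/a meet in 1. 1c->2: ok.
bb: 1b undefined. 1b->0: ok.
aab: 2b undefined. 2b->0: no, ccab/aab meet in 0. 2b->1: ok.
aac: 2c undefined. 2c->0: no, bcbc/accaa meet in 2. 2c->1: no, acc/a meet in 1. 2c->2: no, aaca/aca meet in 2 with "a" left. Open state 3: 2c->3.
aca: 2a undefined. 2a->0: no, ccab/aca meet in 0. 2a->1: ok.
aaca: 3a undefined. 3a->0: ok.
aacc: 3c undefined. 3c->0: ok.
bccb: 3b undefined. 3b->0: ok.
All examples now run through 4 states with every (state, symbol) defined. Accept strings end in {0,2,3}, Reject strings end in {1}; accept={0,2,3}.

states=4 start=0 accept={0,2,3} delta: 0a->1 0b->1 0c->0 1a->2 1b->0 1c->2 2a->1 2b->1 2c->3 3a->0 3b->0 3c->0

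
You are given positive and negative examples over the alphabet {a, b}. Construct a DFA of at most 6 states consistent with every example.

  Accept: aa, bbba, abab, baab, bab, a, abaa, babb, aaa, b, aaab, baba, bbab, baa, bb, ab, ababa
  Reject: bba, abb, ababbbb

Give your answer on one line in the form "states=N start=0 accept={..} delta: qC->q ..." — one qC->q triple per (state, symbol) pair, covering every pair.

states=4 start=0 accept={0,1,2} delta: 0a->1 0b->1 1a->0 1b->2 2a->3 2b->3 3a->0 3b->0

State merging on the prefix tree: take the shortest (then alphabetical) example prefix whose next move is undefined and point that move at state 0, else 1, else 2, ...; a target is out if some Accept/Reject pair would then sit in one state with the same input left (inseparable). If every existing state is out, open a new one.
a: 0a undefined. 0a->0: no, bb/abb meet in 0 with "bb" left. Open state 1: 0a->1.
b: 0b undefined. 0b->0: no, bbba/bba meet in 1. 0b->1: ok.
aa: 1a undefined. 1a->0: ok.
ab: 1b undefined. 1b->0: no, bab/bba meet in 1. 1b->1: no, aa/bba meet in 0. Open state 2: 1b->2.
aba: 2a undefined. 2a->0: no, aa/bba meet in 0. 2a->1: no, bab/bba meet in 1. 2a->2: no, abab/abb meet in 2 with "b" left. Open state 3: 2a->3.
abb: 2b undefined. 2b->0: no, aa/abb meet in 0. 2b->1: no, bab/abb meet in 1. 2b->2: no, bbba/bba meet in 3. 2b->3: ok.
abaa: 3a undefined. 3a->0: ok.
abab: 3b undefined. 3b->0: ok.
All examples now run through 4 states with every (state, symbol) defined. Accept strings end in {0,1,2}, Reject strings end in {3}; accept={0,1,2}.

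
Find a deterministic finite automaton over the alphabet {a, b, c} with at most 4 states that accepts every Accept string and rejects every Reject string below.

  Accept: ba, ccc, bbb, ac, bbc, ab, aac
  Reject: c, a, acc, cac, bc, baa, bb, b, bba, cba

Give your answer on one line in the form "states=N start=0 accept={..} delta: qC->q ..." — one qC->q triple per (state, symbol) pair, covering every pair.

states=3 start=0 accept={0} delta: 0a->1 0b->2 0c->2 1a->1 1b->0 1c->0 2a->0 2b->1 2c->1

Fold the examples into a partial DFA from state 0: repeatedly fix the first undefined (state, symbol) met by the shortest-then-alphabetical prefix, trying targets in increasing order and rejecting any under which an Accept and a Reject string meet in one state with the same remainder; add a state when all current targets are rejected. Accepting states are where Accept strings end.
a: 0a undefined. 0a->0: no, ac/c meet in 0 with "c" left. Open state 1: 0a->1.
b: 0b undefined. 0b->0: no, ba/a meet in 1. 0b->1: no, ac/bc meet in 1 with "c" left. Open state 2: 0b->2.
c: 0c undefined. 0c->0: no, ba/cba meet in 2 with "a" left. 0c->1: no, ccc/acc meet in 1 with "cc" left. 0c->2: ok.
aa: 1a undefined. 1a->0: no, aac/c meet in 2. 1a->1: ok.
ab: 1b undefined. 1b->0: ok.
ac: 1c undefined. 1c->0: ok.
ba: 2a undefined. 2a->0: ok.
bb: 2b undefined. 2b->0: no, ba/bb meet in 0. 2b->1: ok.
bc: 2c undefined. 2c->0: no, ba/bc meet in 0. 2c->1: ok.
All examples now run through 3 states with every (state, symbol) defined. Accept strings end in {0}, Reject strings end in {1,2}; accept={0}.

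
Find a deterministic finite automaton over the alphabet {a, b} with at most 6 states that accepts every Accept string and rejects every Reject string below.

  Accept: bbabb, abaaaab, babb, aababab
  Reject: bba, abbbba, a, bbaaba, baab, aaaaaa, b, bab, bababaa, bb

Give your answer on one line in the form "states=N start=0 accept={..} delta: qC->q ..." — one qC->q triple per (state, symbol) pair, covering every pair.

Fold the examples into a partial DFA from state 0: repeatedly fix the first undefined (state, symbol) met by the shortest-then-alphabetical prefix, trying targets in increasing order and rejecting any under which an Accept and a Reject string meet in one state with the same remainder; add a state when all current targets are rejected. Accepting states are where Accept strings end.
a: 0a undefined. 0a->0: ok.
b: 0b undefined. 0b->0: no, bbabb/bba meet in 0. Open state 1: 0b->1.
ba: 1a undefined. 1a->0: no, abaaaab/baab meet in 1. 1a->1: no, abaaaab/baab meet in 1 with "b" left. Open state 2: 1a->2.
bb: 1b undefined. 1b->0: no, bbabb/bba meet in 0. 1b->1: ok.
baa: 2a undefined. 2a->0: no, abaaaab/baab meet in 1. 2a->1: no, abaaaab/baab meet in 1. 2a->2: no, abaaaab/baab meet in 2 with "b" left. Open state 3: 2a->3.
bab: 2b undefined. 2b->0: no, bbabb/b meet in 1. 2b->1: no, bbabb/b meet in 1. 2b->2: no, bbabb/bba meet in 2. 2b->3: no, bbabb/baab meet in 3 with "b" left. Open state 4: 2b->4.
baab: 3b undefined. 3b->0: ok.
baba: 4a undefined. 4a->0: no, aababab/b meet in 1. 4a->1: no, aababab/b meet in 1. 4a->2: no, aababab/bab meet in 4. 4a->3: no, aababab/a meet in 0. 4a->4: ok.
babb: 4b undefined. 4b->0: no, bbabb/a meet in 0. 4b->1: no, bbabb/b meet in 1. 4b->2: no, bbabb/bba meet in 2. 4b->3: ok.
abaaa: 3a undefined. 3a->0: no, abaaaab/b meet in 1. 3a->1: no, abaaaab/bab meet in 4. 3a->2: no, bbabb/bababaa meet in 3. 3a->3: no, bbabb/bababaa meet in 3. 3a->4: ok.
All examples now run through 5 states with every (state, symbol) defined. Accept strings end in {3}, Reject strings end in {0,1,2,4}; accept={3}.

states=5 start=0 accept={3} delta: 0a->0 0b->1 1a->2 1b->1 2a->3 2b->4 3a->4 3b->0 4a->4 4b->3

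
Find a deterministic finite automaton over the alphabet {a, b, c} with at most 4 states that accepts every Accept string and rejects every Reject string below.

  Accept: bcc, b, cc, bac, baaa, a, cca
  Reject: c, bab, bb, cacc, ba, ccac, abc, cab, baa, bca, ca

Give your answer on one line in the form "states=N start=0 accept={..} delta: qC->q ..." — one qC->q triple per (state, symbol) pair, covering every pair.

Fold the examples into a partial DFA from state 0: repeatedly fix the first undefined (state, symbol) met by the shortest-then-alphabetical prefix, trying targets in increasing order and rejecting any under which an Accept and a Reject string meet in one state with the same remainder; add a state when all current targets are rejected. Accepting states are where Accept strings end.
a: 0a undefined. 0a->0: ok.
b: 0b undefined. 0b->0: no, b/bab meet in 0. Open state 1: 0b->1.
c: 0c undefined. 0c->0: no, b/cab meet in 1. 0c->1: no, b/c meet in 1. Open state 2: 0c->2.
ba: 1a undefined. 1a->0: no, b/bab meet in 1. 1a->1: no, b/ba meet in 1. 1a->2: ok.
bb: 1b undefined. 1b->0: no, a/bb meet in 0. 1b->1: no, b/bb meet in 1. 1b->2: ok.
bc: 1c undefined. 1c->0: no, bcc/c meet in 2. 1c->1: no, bcc/abc meet in 1. 1c->2: ok.
ca: 2a undefined. 2a->0: no, bcc/cacc meet in 2 with "c" left. 2a->1: no, bcc/cacc meet in 2 with "c" left. 2a->2: no, baaa/c meet in 2. Open state 3: 2a->3.
cc: 2c undefined. 2c->0: ok.
bab: 2b undefined. 2b->0: no, bcc/bab meet in 0. 2b->1: no, b/bab meet in 1. 2b->2: ok.
cab: 3b undefined. 3b->0: no, bcc/cab meet in 0. 3b->1: no, b/cab meet in 1. 3b->2: ok.
cac: 3c undefined. 3c->0: ok.
baaa: 3a undefined. 3a->0: ok.
All examples now run through 4 states with every (state, symbol) defined. Accept strings end in {0,1}, Reject strings end in {2,3}; accept={0,1}.

states=4 start=0 accept={0,1} delta: 0a->0 0b->1 0c->2 1a->2 1b->2 1c->2 2a->3 2b->2 2c->0 3a->0 3b->2 3c->0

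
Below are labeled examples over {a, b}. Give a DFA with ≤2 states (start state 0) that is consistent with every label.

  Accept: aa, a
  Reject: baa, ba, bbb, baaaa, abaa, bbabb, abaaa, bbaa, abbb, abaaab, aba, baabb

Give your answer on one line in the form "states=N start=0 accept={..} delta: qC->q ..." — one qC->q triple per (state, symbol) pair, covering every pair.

Grow the machine one transition at a time. Run the examples from 0; the earliest place one falls off (shortest prefix, ties alphabetical) gets sent to the lowest-numbered state that keeps every Accept/Reject pair distinguishable — a pair clashes when both reach the same state with identical unread suffix — and to a fresh state only if none does.
a: 0a undefined. 0a->0: ok.
b: 0b undefined. 0b->0: no, aa/baa meet in 0. Open state 1: 0b->1.
ba: 1a undefined. 1a->0: no, aa/baa meet in 0. 1a->1: ok.
bb: 1b undefined. 1b->0: no, aa/bbabb meet in 0. 1b->1: ok.
All examples now run through 2 states with every (state, symbol) defined. Accept strings end in {0}, Reject strings end in {1}; accept={0}.

states=2 start=0 accept={0} delta: 0a->0 0b->1 1a->1 1b->1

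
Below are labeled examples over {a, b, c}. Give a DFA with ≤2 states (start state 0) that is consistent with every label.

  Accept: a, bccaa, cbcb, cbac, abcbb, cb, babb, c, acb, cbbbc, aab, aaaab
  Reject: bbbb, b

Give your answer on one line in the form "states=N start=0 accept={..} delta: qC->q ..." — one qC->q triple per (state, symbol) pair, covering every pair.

Fold the examples into a partial DFA from state 0: repeatedly fix the first undefined (state, symbol) met by the shortest-then-alphabetical prefix, trying targets in increasing order and rejecting any under which an Accept and a Reject string meet in one state with the same remainder; add a state when all current targets are rejected. Accepting states are where Accept strings end.
a: 0a undefined. 0a->0: no, aab/b meet in 0 with "b" left. Open state 1: 0a->1.
b: 0b undefined. 0b->0: ok.
c: 0c undefined. 0c->0: no, cbcb/bbbb meet in 0. 0c->1: ok.
aa: 1a undefined. 1a->0: no, aab/bbbb meet in 0. 1a->1: ok.
ab: 1b undefined. 1b->0: no, cbcb/bbbb meet in 0. 1b->1: ok.
ac: 1c undefined. 1c->0: no, cbcb/bbbb meet in 0. 1c->1: ok.
All examples now run through 2 states with every (state, symbol) defined. Accept strings end in {1}, Reject strings end in {0}; accept={1}.

states=2 start=0 accept={1} delta: 0a->1 0b->0 0c->1 1a->1 1b->1 1c->1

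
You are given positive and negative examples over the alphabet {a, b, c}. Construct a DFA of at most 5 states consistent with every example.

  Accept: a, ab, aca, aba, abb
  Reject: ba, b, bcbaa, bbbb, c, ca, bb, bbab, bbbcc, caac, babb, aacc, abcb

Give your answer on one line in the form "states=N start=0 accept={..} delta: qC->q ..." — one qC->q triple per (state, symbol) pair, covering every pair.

states=3 start=0 accept={0,1} delta: 0a->1 0b->2 0c->2 1a->0 1b->1 1c->0 2a->2 2b->2 2c->2

Grow the machine one transition at a time. Run the examples from 0; the earliest place one falls off (shortest prefix, ties alphabetical) gets sent to the lowest-numbered state that keeps every Accept/Reject pair distinguishable — a pair clashes when both reach the same state with identical unread suffix — and to a fresh state only if none does.
a: 0a undefined. 0a->0: no, ab/b meet in 0 with "b" left. Open state 1: 0a->1.
b: 0b undefined. 0b->0: no, a/ba meet in 1. 0b->1: no, a/b meet in 1. Open state 2: 0b->2.
c: 0c undefined. 0c->0: no, a/ca meet in 1. 0c->1: no, a/c meet in 1. 0c->2: ok.
aa: 1a undefined. 1a->0: ok.
ab: 1b undefined. 1b->0: no, abb/b meet in 2. 1b->1: ok.
ac: 1c undefined. 1c->0: ok.
ba: 2a undefined. 2a->0: no, aba/ba meet in 0. 2a->1: no, a/ba meet in 1. 2a->2: ok.
bb: 2b undefined. 2b->0: no, a/bbab meet in 1. 2b->1: no, a/bbbb meet in 1. 2b->2: ok.
bc: 2c undefined. 2c->0: no, aba/caac meet in 0. 2c->1: no, a/bcbaa meet in 1. 2c->2: ok.
All examples now run through 3 states with every (state, symbol) defined. Accept strings end in {0,1}, Reject strings end in {2}; accept={0,1}.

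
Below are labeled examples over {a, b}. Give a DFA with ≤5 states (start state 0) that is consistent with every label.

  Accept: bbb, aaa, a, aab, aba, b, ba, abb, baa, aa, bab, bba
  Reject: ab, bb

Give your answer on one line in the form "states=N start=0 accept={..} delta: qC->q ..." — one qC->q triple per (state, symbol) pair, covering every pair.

Grow the machine one transition at a time. Run the examples from 0; the earliest place one falls off (shortest prefix, ties alphabetical) gets sent to the lowest-numbered state that keeps every Accept/Reject pair distinguishable — a pair clashes when both reach the same state with identical unread suffix — and to a fresh state only if none does.
a: 0a undefined. 0a->0: no, aab/ab meet in 0 with "b" left. Open state 1: 0a->1.
b: 0b undefined. 0b->0: no, bbb/bb meet in 0. 0b->1: ok.
aa: 1a undefined. 1a->0: ok.
ab: 1b undefined. 1b->0: no, ba/ab meet in 0. 1b->1: no, bbb/ab meet in 1. Open state 2: 1b->2.
aba: 2a undefined. 2a->0: ok.
abb: 2b undefined. 2b->0: ok.
All examples now run through 3 states with every (state, symbol) defined. Accept strings end in {0,1}, Reject strings end in {2}; accept={0,1}.

states=3 start=0 accept={0,1} delta: 0a->1 0b->1 1a->0 1b->2 2a->0 2b->0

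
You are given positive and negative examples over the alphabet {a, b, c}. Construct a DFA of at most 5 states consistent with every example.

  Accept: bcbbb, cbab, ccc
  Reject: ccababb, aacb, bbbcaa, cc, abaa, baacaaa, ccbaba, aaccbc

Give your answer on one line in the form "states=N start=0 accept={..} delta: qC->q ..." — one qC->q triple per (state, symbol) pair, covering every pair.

Fold the examples into a partial DFA from state 0: repeatedly fix the first undefined (state, symbol) met by the shortest-then-alphabetical prefix, trying targets in increasing order and rejecting any under which an Accept and a Reject string meet in one state with the same remainder; add a state when all current targets are rejected. Accepting states are where Accept strings end.
a: 0a undefined. 0a->0: ok.
b: 0b undefined. 0b->0: ok.
c: 0c undefined. 0c->0: no, bcbbb/ccababb meet in 0. Open state 1: 0c->1.
cb: 1b undefined. 1b->0: no, bcbbb/aacb meet in 0. 1b->1: no, bcbbb/aacb meet in 1. Open state 2: 1b->2.
cc: 1c undefined. 1c->0: no, ccc/aaccbc meet in 1. 1c->1: no, ccc/cc meet in 1. 1c->2: ok.
cba: 2a undefined. 2a->0: no, cbab/ccababb meet in 0. 2a->1: no, cbab/aacb meet in 2. 2a->2: ok.
ccb: 2b undefined. 2b->0: no, bcbbb/ccababb meet in 0. 2b->1: no, bcbbb/aacb meet in 2. 2b->2: no, bcbbb/ccababb meet in 2. Open state 3: 2b->3.
ccc: 2c undefined. 2c->0: no, ccc/abaa meet in 0. 2c->1: ok.
ccba: 3a undefined. 3a->0: ok.
baaca: 1a undefined. 1a->0: ok.
bcbbb: 3b undefined. 3b->0: no, bcbbb/ccababb meet in 0. 3b->1: ok.
aaccbc: 3c undefined. 3c->0: ok.
All examples now run through 4 states with every (state, symbol) defined. Accept strings end in {1,3}, Reject strings end in {0,2}; accept={1,3}.

states=4 start=0 accept={1,3} delta: 0a->0 0b->0 0c->1 1a->0 1b->2 1c->2 2a->2 2b->3 2c->1 3a->0 3b->1 3c->0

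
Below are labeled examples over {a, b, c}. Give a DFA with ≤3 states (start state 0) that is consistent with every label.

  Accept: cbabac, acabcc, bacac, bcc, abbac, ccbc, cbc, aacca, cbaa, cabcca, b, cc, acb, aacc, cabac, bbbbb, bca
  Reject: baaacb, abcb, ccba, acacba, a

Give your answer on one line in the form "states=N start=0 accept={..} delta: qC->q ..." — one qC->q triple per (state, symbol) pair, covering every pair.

states=3 start=0 accept={1,2} delta: 0a->0 0b->1 0c->1 1a->1 1b->1 1c->2 2a->1 2b->0 2c->1

Grow the machine one transition at a time. Run the examples from 0; the earliest place one falls off (shortest prefix, ties alphabetical) gets sent to the lowest-numbered state that keeps every Accept/Reject pair distinguishable — a pair clashes when both reach the same state with identical unread suffix — and to a fresh state only if none does.
a: 0a undefined. 0a->0: ok.
b: 0b undefined. 0b->0: no, b/a meet in 0. Open state 1: 0b->1.
c: 0c undefined. 0c->0: no, aacca/a meet in 0. 0c->1: ok.
ba: 1a undefined. 1a->0: no, acb/baaacb meet in 1 with "b" left. 1a->1: ok.
bb: 1b undefined. 1b->0: no, cbaa/a meet in 0. 1b->1: ok.
bc: 1c undefined. 1c->0: no, cbabac/a meet in 0. 1c->1: no, cbabac/baaacb meet in 1. Open state 2: 1c->2.
bca: 2a undefined. 2a->0: no, aacca/a meet in 0. 2a->1: ok.
bcc: 2c undefined. 2c->0: no, acabcc/a meet in 0. 2c->1: ok.
ccb: 2b undefined. 2b->0: ok.
All examples now run through 3 states with every (state, symbol) defined. Accept strings end in {1,2}, Reject strings end in {0}; accept={1,2}.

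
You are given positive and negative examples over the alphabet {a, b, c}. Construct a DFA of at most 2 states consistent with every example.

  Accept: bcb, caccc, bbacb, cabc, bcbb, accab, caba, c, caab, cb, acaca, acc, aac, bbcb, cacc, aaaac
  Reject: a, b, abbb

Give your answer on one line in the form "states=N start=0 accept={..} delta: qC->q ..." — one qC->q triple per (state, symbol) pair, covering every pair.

states=2 start=0 accept={1} delta: 0a->0 0b->0 0c->1 1a->1 1b->1 1c->1

Grow the machine one transition at a time. Run the examples from 0; the earliest place one falls off (shortest prefix, ties alphabetical) gets sent to the lowest-numbered state that keeps every Accept/Reject pair distinguishable — a pair clashes when both reach the same state with identical unread suffix — and to a fresh state only if none does.
a: 0a undefined. 0a->0: ok.
b: 0b undefined. 0b->0: ok.
c: 0c undefined. 0c->0: no, bcb/a meet in 0. Open state 1: 0c->1.
ca: 1a undefined. 1a->0: no, caba/a meet in 0. 1a->1: ok.
cb: 1b undefined. 1b->0: no, bcb/a meet in 0. 1b->1: ok.
acc: 1c undefined. 1c->0: no, caccc/a meet in 0. 1c->1: ok.
All examples now run through 2 states with every (state, symbol) defined. Accept strings end in {1}, Reject strings end in {0}; accept={1}.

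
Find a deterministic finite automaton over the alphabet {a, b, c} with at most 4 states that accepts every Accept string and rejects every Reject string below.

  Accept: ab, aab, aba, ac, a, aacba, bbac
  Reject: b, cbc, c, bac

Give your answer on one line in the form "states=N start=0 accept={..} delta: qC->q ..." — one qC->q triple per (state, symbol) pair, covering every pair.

State merging on the prefix tree: take the shortest (then alphabetical) example prefix whose next move is undefined and point that move at state 0, else 1, else 2, ...; a target is out if some Accept/Reject pair would then sit in one state with the same input left (inseparable). If every existing state is out, open a new one.
a: 0a undefined. 0a->0: no, ab/b meet in 0 with "b" left. Open state 1: 0a->1.
b: 0b undefined. 0b->0: no, ac/bac meet in 1 with "c" left. 0b->1: no, a/b meet in 1. Open state 2: 0b->2.
c: 0c undefined. 0c->0: ok.
aa: 1a undefined. 1a->0: no, aab/b meet in 2. 1a->1: ok.
ab: 1b undefined. 1b->0: no, ab/c meet in 0. 1b->1: ok.
ac: 1c undefined. 1c->0: no, ac/c meet in 0. 1c->1: ok.
ba: 2a undefined. 2a->0: ok.
bb: 2b undefined. 2b->0: ok.
cbc: 2c undefined. 2c->0: ok.
All examples now run through 3 states with every (state, symbol) defined. Accept strings end in {1}, Reject strings end in {0,2}; accept={1}.

states=3 start=0 accept={1} delta: 0a->1 0b->2 0c->0 1a->1 1b->1 1c->1 2a->0 2b->0 2c->0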